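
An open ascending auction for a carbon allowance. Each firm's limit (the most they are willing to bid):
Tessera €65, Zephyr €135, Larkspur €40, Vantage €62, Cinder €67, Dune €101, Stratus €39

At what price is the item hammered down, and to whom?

Zephyr wins at €101

Rule: the price rises until one bidder remains; the winner pays the price at which the last rival dropped out.
Sorting limits: 135 (Zephyr) > 101 (Dune) > 67 (Cinder) > 65 (Tessera) > 62 (Vantage) > 40 (Larkspur) > …
Once the price passes €101, only Zephyr is left; the hammer falls at Dune's limit of €101.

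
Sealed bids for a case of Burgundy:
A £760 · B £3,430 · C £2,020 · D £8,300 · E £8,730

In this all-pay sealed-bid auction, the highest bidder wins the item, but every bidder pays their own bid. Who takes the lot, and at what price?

Bids ranked: 8,730 (E) > 8,300 (D) > 3,430 (B) > 2,020 (C) > 760 (A)
E is highest and takes the item; every bidder forfeits their bid.

E pays £8,730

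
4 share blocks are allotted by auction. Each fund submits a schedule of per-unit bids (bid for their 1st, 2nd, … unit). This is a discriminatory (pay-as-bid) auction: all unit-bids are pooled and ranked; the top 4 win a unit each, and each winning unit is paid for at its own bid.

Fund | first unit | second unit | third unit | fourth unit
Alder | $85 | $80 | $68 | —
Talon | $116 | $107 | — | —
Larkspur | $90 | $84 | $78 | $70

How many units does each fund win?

Alder 1, Larkspur 1, Talon 2

Merging the schedules and taking the best 4: 116 (Talon-1), 107 (Talon-2), 90 (Larkspur-1), 85 (Alder-1)
Next rejected bid: $84 (not a price — pay-as-bid).
Allocation: Alder 1, Larkspur 1, Talon 2.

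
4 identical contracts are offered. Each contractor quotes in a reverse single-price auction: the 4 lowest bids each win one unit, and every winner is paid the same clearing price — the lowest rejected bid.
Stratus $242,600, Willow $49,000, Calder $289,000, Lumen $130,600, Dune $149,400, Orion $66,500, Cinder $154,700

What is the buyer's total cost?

Ordering the bids: 49,000 (Willow), 66,500 (Orion), 130,600 (Lumen), 149,400 (Dune), 154,700 (Cinder), 242,600 (Stratus), …
Winners (4 units): Willow, Orion, Lumen, Dune.
Clearing price = lowest rejected bid = $154,700.
Total cost = 4 × $154,700 = $618,800.

Total cost: $618,800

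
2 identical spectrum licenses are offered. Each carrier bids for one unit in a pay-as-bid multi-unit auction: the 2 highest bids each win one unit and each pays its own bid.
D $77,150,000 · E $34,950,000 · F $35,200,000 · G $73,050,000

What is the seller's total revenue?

Ordering the bids: 77,150,000 (D), 73,050,000 (G), 35,200,000 (F), 34,950,000 (E)
The 2 highest are D, G.
Total revenue = 77,150,000 + 73,050,000 = $150,200,000.

Total revenue: $150,200,000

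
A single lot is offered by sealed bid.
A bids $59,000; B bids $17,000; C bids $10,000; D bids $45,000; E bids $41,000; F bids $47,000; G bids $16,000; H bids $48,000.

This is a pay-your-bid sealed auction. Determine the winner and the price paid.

A pays $59,000

Sorting bids: 59,000 (A) > 48,000 (H) > 47,000 (F) > 45,000 (D) > 41,000 (E) > 17,000 (B) > …
First-price: A pays what they bid, $59,000.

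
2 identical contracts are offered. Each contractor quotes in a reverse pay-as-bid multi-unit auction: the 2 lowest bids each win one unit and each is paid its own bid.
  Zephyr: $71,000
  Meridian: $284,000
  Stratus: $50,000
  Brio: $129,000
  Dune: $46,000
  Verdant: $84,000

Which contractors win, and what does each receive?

Bids ranked low→high: 46,000 (Dune), 50,000 (Stratus), 71,000 (Zephyr), 84,000 (Verdant), …
The 2 lowest are Dune, Stratus.
Each winner is paid its own bid: Dune $46,000, Stratus $50,000.

Dune $46,000, Stratus $50,000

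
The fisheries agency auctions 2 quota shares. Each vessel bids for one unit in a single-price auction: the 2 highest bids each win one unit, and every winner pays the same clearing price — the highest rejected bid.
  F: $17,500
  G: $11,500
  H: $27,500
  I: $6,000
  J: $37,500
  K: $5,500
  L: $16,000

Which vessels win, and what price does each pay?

J, H; each pays $17,500

Bids ranked high→low: 37,500 (J), 27,500 (H), 17,500 (F), 16,000 (L), …
Winners (2 units): J, H.
Clearing price = highest rejected bid = $17,500.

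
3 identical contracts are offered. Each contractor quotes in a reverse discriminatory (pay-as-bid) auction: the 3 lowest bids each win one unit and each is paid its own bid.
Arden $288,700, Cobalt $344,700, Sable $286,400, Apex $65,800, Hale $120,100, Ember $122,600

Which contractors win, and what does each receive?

Bids ranked low→high: 65,800 (Apex), 120,100 (Hale), 122,600 (Ember), 286,400 (Sable), 288,700 (Arden), …
Lowest 3: Apex, Hale, Ember.
Each winner is paid its own bid: Apex $65,800, Hale $120,100, Ember $122,600.

Apex $65,800, Hale $120,100, Ember $122,600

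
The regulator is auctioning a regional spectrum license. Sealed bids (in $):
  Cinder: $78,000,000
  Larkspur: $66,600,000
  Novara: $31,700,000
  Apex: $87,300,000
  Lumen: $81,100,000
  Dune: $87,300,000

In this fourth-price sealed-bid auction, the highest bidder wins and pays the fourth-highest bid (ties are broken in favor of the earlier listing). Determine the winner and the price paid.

Fourth-price sealed-bid auction: the highest bidder wins and pays the fourth-highest bid.
Bids in order: 87,300,000 (Apex) > 87,300,000 (Dune) > 81,100,000 (Lumen) > 78,000,000 (Cinder) > 66,600,000 (Larkspur) > 31,700,000 (Novara)
Tie at $87,300,000 → Apex wins by tie-break.
Apex wins; payment is bid #4 in the ranking = $78,000,000.

Apex pays $78,000,000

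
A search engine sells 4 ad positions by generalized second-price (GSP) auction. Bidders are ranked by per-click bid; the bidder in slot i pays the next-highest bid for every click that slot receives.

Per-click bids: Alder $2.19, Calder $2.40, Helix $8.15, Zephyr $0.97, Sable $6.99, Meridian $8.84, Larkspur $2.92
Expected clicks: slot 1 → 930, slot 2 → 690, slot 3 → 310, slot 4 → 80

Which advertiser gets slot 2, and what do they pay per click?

Per-click bids in order: $8.84 (Meridian) > $8.15 (Helix) > $6.99 (Sable) > $2.92 (Larkspur) > $2.40 (Calder) > …
Slot 2 goes to the second-ranked bidder, Helix, who pays the next bid down: $6.99/click.

Helix; $6.99 per click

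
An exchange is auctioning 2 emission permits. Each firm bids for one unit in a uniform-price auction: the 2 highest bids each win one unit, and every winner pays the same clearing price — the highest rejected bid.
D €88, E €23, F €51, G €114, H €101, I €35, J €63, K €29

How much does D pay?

Bids ranked high→low: 114 (G), 101 (H), 88 (D), 63 (J), …
The 2 highest are G, H.
Highest unsuccessful bid: €88 → clearing price.
D does not win → pays €0.

D pays €0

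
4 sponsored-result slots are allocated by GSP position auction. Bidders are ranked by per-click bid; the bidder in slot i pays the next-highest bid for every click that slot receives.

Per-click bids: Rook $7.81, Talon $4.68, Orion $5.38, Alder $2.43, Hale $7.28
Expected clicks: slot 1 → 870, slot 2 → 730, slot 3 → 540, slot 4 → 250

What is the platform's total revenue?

Total revenue: $13395.70

Sorting advertisers: $7.81 (Rook) > $7.28 (Hale) > $5.38 (Orion) > $4.68 (Talon) > $2.43 (Alder)
Slot 1: Rook pays $7.28 × 870 = $6333.60
Slot 2: Hale pays $5.38 × 730 = $3927.40
Slot 3: Orion pays $4.68 × 540 = $2527.20
Slot 4: Talon pays $2.43 × 250 = $607.50
Total = $13395.70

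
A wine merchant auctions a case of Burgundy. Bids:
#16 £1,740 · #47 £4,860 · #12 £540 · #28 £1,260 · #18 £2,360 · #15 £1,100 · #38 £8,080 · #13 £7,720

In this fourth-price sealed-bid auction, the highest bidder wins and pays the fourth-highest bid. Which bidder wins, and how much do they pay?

#38 pays £2,360

Bids ranked: 8,080 (#38) > 7,720 (#13) > 4,860 (#47) > 2,360 (#18) > 1,740 (#16) > 1,260 (#28) > …
#38 wins; payment is bid #4 in the ranking = £2,360.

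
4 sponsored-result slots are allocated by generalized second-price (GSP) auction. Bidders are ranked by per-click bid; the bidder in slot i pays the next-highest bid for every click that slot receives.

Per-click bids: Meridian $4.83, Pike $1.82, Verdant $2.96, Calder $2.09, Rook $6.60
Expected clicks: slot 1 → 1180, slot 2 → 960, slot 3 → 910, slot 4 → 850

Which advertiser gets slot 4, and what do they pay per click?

Calder; $1.82 per click

Ranked by bid: $6.60 (Rook) > $4.83 (Meridian) > $2.96 (Verdant) > $2.09 (Calder) > $1.82 (Pike)
Slot 4 goes to the fourth-ranked bidder, Calder, who pays the next bid down: $1.82/click.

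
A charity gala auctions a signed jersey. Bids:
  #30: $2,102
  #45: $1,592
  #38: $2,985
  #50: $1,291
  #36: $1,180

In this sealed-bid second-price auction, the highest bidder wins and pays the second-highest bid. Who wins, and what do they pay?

#38 pays $2,102

Bids in order: 2,985 (#38) > 2,102 (#30) > 1,592 (#45) > 1,291 (#50) > 1,180 (#36)
#38 is highest; pays the second-highest bid, $2,102.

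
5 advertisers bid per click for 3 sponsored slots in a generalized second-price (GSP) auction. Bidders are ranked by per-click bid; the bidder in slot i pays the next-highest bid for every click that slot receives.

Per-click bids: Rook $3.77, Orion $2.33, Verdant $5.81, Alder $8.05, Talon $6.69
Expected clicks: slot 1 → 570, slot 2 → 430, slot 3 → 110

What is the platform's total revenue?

Ranked by bid: $8.05 (Alder) > $6.69 (Talon) > $5.81 (Verdant) > $3.77 (Rook) > …
Slot 1: Alder pays $6.69 × 570 = $3813.30
Slot 2: Talon pays $5.81 × 430 = $2498.30
Slot 3: Verdant pays $3.77 × 110 = $414.70
Total = $6726.30

Total revenue: $6726.30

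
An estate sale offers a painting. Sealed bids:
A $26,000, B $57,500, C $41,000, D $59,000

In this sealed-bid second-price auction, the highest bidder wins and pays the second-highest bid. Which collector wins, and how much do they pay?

Sealed-bid second-price auction: the highest bidder wins and pays the second-highest bid.
Bids in order: 59,000 (D) > 57,500 (B) > 41,000 (C) > 26,000 (A)
Second-price: D pays B's bid of $57,500.

D pays $57,500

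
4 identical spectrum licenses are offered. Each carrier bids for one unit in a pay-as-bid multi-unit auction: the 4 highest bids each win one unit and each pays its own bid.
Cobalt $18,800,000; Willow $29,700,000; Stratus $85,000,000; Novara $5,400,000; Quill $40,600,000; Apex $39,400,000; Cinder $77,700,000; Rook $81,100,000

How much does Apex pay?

Sorting: 85,000,000 (Stratus), 81,100,000 (Rook), 77,700,000 (Cinder), 40,600,000 (Quill), 39,400,000 (Apex), 29,700,000 (Willow), …
Winners (4 units): Stratus, Rook, Cinder, Quill.
Apex does not win → $0.

Apex pays $0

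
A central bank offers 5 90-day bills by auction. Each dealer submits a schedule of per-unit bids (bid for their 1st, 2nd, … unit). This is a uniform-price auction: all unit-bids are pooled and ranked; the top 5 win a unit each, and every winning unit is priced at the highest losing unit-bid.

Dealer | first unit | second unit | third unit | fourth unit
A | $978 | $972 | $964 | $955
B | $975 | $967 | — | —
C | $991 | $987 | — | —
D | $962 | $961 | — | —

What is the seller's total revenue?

All unit-bids, highest first — top 5: 991 (C-1), 987 (C-2), 978 (A-1), 975 (B-1), 972 (A-2)
Highest rejected unit-bid = $967.
Allocation: A 2, B 1, C 2. Every unit priced at $967.
Revenue = 5 × 967 = $4,835.

Total revenue: $4,835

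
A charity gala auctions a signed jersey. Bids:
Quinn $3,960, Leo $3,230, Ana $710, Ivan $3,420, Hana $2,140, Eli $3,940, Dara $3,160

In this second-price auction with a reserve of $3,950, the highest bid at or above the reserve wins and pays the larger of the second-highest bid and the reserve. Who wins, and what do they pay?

Bids in order: 3,960 (Quinn) > 3,940 (Eli) > 3,420 (Ivan) > 3,230 (Leo) > 3,160 (Dara) > 2,140 (Hana) > …
Quinn has the top bid at or above the reserve ($3,960).
max(second-highest $3,940, reserve $3,950) = $3,950.

Quinn pays $3,950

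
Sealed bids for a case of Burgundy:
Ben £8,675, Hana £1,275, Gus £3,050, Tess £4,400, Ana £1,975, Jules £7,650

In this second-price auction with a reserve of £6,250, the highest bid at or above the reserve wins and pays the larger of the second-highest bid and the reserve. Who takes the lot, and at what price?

Ben pays £7,650

Rule: the highest bid at or above the reserve wins and pays the larger of the second-highest bid and the reserve.
Bids ranked: 8,675 (Ben) > 7,650 (Jules) > 4,400 (Tess) > 3,050 (Gus) > 1,975 (Ana) > 1,275 (Hana)
Highest eligible bid: Ben at £8,675.
max(second-highest £7,650, reserve £6,250) = £7,650; the reserve does not bind.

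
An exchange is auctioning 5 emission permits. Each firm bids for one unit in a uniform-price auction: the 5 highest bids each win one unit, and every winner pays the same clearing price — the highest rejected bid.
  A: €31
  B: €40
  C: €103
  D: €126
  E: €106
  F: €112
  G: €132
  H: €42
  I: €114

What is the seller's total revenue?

Sorting: 132 (G), 126 (D), 114 (I), 112 (F), 106 (E), 103 (C), 42 (H), …
Winners (5 units): G, D, I, F, E.
First losing bid is C's €103, which sets the uniform price.
Total revenue = 5 × €103 = €515.

Total revenue: €515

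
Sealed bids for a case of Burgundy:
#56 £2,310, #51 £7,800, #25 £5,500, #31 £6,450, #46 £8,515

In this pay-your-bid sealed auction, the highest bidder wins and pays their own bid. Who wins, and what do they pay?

#46 pays £8,515

Pay-your-bid sealed auction: the highest bidder wins and pays their own bid.
Bids in order: 8,515 (#46) > 7,800 (#51) > 6,450 (#31) > 5,500 (#25) > 2,310 (#56)
#46 is highest → pays own bid, £8,515.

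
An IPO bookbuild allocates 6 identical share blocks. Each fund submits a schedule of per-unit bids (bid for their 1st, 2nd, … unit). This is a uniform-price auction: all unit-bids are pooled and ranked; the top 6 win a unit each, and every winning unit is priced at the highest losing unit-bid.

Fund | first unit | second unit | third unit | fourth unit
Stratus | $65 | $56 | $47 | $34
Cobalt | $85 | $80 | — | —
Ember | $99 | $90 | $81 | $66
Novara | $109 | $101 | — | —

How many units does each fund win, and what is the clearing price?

Cobalt 1, Ember 3, Novara 2; clearing price $80

Pooled unit-bids ranked (top 6): 109 (Novara-1), 101 (Novara-2), 99 (Ember-1), 90 (Ember-2), 85 (Cobalt-1), 81 (Ember-3)
First bid not allocated: $80.
Allocation: Cobalt 1, Ember 3, Novara 2.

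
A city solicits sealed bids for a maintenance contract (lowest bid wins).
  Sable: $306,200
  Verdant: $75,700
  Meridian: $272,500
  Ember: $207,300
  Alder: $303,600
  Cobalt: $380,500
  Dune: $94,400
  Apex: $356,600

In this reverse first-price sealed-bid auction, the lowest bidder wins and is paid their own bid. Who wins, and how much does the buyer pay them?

Verdant is paid $75,700

Bids in order: 75,700 (Verdant) < 94,400 (Dune) < 207,300 (Ember) < 272,500 (Meridian) < 303,600 (Alder) < 306,200 (Sable) < …
First-price: Verdant is paid what they bid, $75,700.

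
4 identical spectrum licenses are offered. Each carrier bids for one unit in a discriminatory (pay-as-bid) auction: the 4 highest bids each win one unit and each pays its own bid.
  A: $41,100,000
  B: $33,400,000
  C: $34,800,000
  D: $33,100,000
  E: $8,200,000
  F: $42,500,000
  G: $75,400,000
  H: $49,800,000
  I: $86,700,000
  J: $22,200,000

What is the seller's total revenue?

Ordering the bids: 86,700,000 (I), 75,400,000 (G), 49,800,000 (H), 42,500,000 (F), 41,100,000 (A), 34,800,000 (C), …
The 4 highest are I, G, H, F.
Total revenue = 86,700,000 + 75,400,000 + 49,800,000 + 42,500,000 = $254,400,000.

Total revenue: $254,400,000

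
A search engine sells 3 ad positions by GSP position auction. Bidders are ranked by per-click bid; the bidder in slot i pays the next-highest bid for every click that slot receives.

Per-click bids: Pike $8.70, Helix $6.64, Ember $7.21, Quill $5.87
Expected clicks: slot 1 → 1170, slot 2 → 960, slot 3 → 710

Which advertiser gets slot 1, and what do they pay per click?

Pike; $7.21 per click

Sorting advertisers: $8.70 (Pike) > $7.21 (Ember) > $6.64 (Helix) > $5.87 (Quill)
Slot 1 goes to the first-ranked bidder, Pike, who pays the next bid down: $7.21/click.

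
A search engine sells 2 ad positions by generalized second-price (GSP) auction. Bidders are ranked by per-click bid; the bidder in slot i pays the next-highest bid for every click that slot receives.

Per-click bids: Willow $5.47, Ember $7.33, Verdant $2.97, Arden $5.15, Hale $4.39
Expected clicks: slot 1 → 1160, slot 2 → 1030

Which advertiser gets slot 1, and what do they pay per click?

Sorting advertisers: $7.33 (Ember) > $5.47 (Willow) > $5.15 (Arden) > …
Slot 1 goes to the first-ranked bidder, Ember, who pays the next bid down: $5.47/click.

Ember; $5.47 per click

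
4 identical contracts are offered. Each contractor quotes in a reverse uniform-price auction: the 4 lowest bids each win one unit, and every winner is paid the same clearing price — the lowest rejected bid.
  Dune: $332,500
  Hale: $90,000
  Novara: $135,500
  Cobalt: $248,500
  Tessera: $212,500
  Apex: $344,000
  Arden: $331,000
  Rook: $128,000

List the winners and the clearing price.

Hale, Rook, Novara, Tessera; each is paid $248,500

Bids ranked low→high: 90,000 (Hale), 128,000 (Rook), 135,500 (Novara), 212,500 (Tessera), 248,500 (Cobalt), 331,000 (Arden), …
The 4 lowest are Hale, Rook, Novara, Tessera.
Lowest unsuccessful bid: $248,500 → clearing price.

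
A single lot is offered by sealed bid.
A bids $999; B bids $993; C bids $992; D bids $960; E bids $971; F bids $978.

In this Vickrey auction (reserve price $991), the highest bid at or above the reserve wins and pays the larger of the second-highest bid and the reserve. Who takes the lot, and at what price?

Bids ranked: 999 (A) > 993 (B) > 992 (C) > 978 (F) > 971 (E) > 960 (D)
Highest eligible bid: A at $999.
max(second-highest $993, reserve $991) = $993; the reserve does not bind.

A pays $993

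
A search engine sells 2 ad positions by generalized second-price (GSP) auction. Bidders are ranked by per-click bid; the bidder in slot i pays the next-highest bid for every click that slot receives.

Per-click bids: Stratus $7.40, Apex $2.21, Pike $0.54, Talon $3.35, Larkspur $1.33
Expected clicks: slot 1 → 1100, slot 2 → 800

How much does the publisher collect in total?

Sorting advertisers: $7.40 (Stratus) > $3.35 (Talon) > $2.21 (Apex) > …
Slot 1: Stratus pays $3.35 × 1100 = $3685.00
Slot 2: Talon pays $2.21 × 800 = $1768.00
Total = $5453.00

Total revenue: $5453.00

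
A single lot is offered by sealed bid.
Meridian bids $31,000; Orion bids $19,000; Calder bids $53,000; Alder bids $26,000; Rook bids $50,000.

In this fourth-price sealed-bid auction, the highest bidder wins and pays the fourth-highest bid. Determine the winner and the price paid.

Sorting bids: 53,000 (Calder) > 50,000 (Rook) > 31,000 (Meridian) > 26,000 (Alder) > 19,000 (Orion)
Calder is highest; pays the fourth-highest bid, $26,000.

Calder pays $26,000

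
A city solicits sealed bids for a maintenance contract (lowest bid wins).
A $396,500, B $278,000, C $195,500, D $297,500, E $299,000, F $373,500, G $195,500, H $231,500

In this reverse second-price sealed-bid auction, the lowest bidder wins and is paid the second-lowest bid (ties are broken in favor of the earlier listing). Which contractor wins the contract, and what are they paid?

Rule: the lowest bidder wins and is paid the second-lowest bid.
Bids in order: 195,500 (C) < 195,500 (G) < 231,500 (H) < 278,000 (B) < 297,500 (D) < 299,000 (E) < …
C and G tie at $195,500; tie-break gives it to C.
Second-price: C is paid G's bid of $195,500.

C is paid $195,500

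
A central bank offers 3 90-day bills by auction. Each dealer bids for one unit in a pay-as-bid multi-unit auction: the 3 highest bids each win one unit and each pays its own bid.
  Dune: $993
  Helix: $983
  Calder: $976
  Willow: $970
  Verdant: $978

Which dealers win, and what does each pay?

Bids ranked high→low: 993 (Dune), 983 (Helix), 978 (Verdant), 976 (Calder), 970 (Willow)
Top 3: Dune, Helix, Verdant.
Each winner pays its own bid: Dune $993, Helix $983, Verdant $978.

Dune $993, Helix $983, Verdant $978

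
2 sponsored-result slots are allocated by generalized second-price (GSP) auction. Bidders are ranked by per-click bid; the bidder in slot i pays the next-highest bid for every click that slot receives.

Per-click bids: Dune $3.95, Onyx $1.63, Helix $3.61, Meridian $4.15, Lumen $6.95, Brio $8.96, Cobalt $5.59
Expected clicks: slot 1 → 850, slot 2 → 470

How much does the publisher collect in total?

Total revenue: $8534.80

Per-click bids in order: $8.96 (Brio) > $6.95 (Lumen) > $5.59 (Cobalt) > …
Slot 1: Brio pays $6.95 × 850 = $5907.50
Slot 2: Lumen pays $5.59 × 470 = $2627.30
Total = $8534.80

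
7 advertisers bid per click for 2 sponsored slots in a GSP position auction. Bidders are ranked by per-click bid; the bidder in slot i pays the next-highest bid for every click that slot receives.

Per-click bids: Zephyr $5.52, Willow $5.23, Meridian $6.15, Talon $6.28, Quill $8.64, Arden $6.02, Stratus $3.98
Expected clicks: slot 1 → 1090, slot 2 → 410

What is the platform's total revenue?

Ranked by bid: $8.64 (Quill) > $6.28 (Talon) > $6.15 (Meridian) > …
Slot 1: Quill pays $6.28 × 1090 = $6845.20
Slot 2: Talon pays $6.15 × 410 = $2521.50
Total = $9366.70

Total revenue: $9366.70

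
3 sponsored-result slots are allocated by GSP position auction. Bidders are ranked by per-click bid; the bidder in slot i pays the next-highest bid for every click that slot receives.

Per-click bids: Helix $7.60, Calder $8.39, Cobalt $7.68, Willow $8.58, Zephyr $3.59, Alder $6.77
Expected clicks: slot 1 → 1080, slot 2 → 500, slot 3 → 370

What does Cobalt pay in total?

Per-click bids in order: $8.58 (Willow) > $8.39 (Calder) > $7.68 (Cobalt) > $7.60 (Helix) > …
Cobalt holds slot 3 → pays next bid $7.60 × 370 clicks = $2812.00.

Cobalt pays $2812.00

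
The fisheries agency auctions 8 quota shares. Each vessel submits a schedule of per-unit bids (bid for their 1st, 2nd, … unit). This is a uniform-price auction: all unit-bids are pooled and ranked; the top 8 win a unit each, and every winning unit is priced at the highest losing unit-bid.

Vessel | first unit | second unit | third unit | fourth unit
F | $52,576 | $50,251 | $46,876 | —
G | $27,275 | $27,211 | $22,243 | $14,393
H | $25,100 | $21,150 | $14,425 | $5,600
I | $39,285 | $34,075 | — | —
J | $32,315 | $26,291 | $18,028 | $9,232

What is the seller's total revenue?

All unit-bids, highest first — top 8: 52,576 (F-1), 50,251 (F-2), 46,876 (F-3), 39,285 (I-1), 34,075 (I-2), 32,315 (J-1), 27,275 (G-1), 27,211 (G-2)
Highest rejected unit-bid = $26,291.
Allocation: F 3, G 2, I 2, J 1. Every unit priced at $26,291.
Revenue = 8 × 26,291 = $210,328.

Total revenue: $210,328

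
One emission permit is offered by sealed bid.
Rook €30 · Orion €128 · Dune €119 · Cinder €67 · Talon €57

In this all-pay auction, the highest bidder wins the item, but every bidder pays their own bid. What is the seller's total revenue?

All-pay auction: the highest bidder wins the item, but every bidder pays their own bid.
Bids ranked: 128 (Orion) > 119 (Dune) > 67 (Cinder) > 57 (Talon) > 30 (Rook)
Every bidder forfeits their bid regardless of winning.
Revenue = 30 + 128 + 119 + 67 + 57 = €401.

Total revenue: €401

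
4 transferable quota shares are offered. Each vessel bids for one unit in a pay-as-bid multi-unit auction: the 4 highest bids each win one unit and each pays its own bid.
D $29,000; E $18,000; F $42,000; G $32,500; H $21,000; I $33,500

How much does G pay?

G pays $32,500

Sorting: 42,000 (F), 33,500 (I), 32,500 (G), 29,000 (D), 21,000 (H), 18,000 (E)
Top 4: F, I, G, D.
G wins → own bid $32,500.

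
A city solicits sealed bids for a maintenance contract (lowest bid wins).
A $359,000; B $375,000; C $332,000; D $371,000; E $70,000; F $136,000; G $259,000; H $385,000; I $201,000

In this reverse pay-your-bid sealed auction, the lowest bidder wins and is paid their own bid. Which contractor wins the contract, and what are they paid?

Bids in order: 70,000 (E) < 136,000 (F) < 201,000 (I) < 259,000 (G) < 332,000 (C) < 359,000 (A) < …
First-price: E is paid what they bid, $70,000.

E is paid $70,000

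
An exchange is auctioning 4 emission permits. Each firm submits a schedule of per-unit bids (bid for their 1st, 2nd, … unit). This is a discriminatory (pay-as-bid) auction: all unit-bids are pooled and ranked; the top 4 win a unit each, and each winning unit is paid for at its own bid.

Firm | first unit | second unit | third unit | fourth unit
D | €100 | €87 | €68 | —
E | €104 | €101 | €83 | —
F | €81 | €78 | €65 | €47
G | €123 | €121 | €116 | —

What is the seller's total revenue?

Pooled unit-bids ranked (top 4): 123 (G-1), 121 (G-2), 116 (G-3), 104 (E-1)
Next rejected bid: €101 (not a price — pay-as-bid).
Each winning unit pays its own bid.
Revenue = 123 + 121 + 116 + 104 = €464.

Total revenue: €464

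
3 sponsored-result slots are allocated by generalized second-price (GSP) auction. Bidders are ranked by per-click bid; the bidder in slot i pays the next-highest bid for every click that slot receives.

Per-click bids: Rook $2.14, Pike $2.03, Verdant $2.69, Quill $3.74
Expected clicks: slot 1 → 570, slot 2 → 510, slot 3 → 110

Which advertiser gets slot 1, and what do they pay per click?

Per-click bids in order: $3.74 (Quill) > $2.69 (Verdant) > $2.14 (Rook) > $2.03 (Pike)
Slot 1 goes to the first-ranked bidder, Quill, who pays the next bid down: $2.69/click.

Quill; $2.69 per click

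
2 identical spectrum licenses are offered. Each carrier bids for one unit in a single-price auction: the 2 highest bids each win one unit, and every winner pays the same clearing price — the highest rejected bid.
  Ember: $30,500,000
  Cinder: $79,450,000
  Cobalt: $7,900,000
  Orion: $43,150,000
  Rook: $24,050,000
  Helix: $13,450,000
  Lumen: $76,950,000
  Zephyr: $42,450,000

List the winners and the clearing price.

Cinder, Lumen; each pays $43,150,000

Bids ranked high→low: 79,450,000 (Cinder), 76,950,000 (Lumen), 43,150,000 (Orion), 42,450,000 (Zephyr), …
Winners (2 units): Cinder, Lumen.
Highest unsuccessful bid: $43,150,000 → clearing price.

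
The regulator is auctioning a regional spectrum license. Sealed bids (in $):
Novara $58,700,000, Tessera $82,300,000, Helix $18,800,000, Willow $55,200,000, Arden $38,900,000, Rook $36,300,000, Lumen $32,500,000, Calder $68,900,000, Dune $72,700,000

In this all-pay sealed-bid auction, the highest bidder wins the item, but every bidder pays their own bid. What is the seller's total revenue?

Total revenue: $464,300,000

Sorting bids: 82,300,000 (Tessera) > 72,700,000 (Dune) > 68,900,000 (Calder) > 58,700,000 (Novara) > 55,200,000 (Willow) > 38,900,000 (Arden) > …
Every bidder forfeits their bid regardless of winning.
Revenue = 58,700,000 + 82,300,000 + 18,800,000 + 55,200,000 + 38,900,000 + 36,300,000 + 32,500,000 + 68,900,000 + 72,700,000 = $464,300,000.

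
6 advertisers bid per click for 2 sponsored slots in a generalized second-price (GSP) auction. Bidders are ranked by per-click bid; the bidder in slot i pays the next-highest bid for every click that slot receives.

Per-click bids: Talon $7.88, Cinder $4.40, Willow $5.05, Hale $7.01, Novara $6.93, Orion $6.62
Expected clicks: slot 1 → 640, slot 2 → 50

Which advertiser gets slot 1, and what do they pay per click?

Ranked by bid: $7.88 (Talon) > $7.01 (Hale) > $6.93 (Novara) > …
Slot 1 goes to the first-ranked bidder, Talon, who pays the next bid down: $7.01/click.

Talon; $7.01 per click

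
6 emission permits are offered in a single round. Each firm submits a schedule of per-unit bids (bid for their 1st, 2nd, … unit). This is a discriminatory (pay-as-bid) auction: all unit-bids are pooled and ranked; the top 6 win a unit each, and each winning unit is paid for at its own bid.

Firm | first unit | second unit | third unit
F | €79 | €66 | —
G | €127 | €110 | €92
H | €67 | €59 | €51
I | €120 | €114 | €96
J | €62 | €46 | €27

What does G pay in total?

Merging the schedules and taking the best 6: 127 (G-1), 120 (I-1), 114 (I-2), 110 (G-2), 96 (I-3), 92 (G-3)
Next rejected bid: €79 (not a price — pay-as-bid).
G's winning unit-bids: 127 + 110 + 92 = €329.

G pays €329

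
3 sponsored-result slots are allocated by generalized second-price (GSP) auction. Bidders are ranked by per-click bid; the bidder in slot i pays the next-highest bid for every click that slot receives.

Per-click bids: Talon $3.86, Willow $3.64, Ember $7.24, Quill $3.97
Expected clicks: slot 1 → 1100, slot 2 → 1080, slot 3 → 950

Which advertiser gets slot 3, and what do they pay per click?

Talon; $3.64 per click

Per-click bids in order: $7.24 (Ember) > $3.97 (Quill) > $3.86 (Talon) > $3.64 (Willow)
Slot 3 goes to the third-ranked bidder, Talon, who pays the next bid down: $3.64/click.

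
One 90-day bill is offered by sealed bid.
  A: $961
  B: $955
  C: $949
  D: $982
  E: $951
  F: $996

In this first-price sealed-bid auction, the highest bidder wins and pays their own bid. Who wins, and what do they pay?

Rule: the highest bidder wins and pays their own bid.
Bids in order: 996 (F) > 982 (D) > 961 (A) > 955 (B) > 951 (E) > 949 (C)
F has the highest bid and pays exactly that: $996.

F pays $996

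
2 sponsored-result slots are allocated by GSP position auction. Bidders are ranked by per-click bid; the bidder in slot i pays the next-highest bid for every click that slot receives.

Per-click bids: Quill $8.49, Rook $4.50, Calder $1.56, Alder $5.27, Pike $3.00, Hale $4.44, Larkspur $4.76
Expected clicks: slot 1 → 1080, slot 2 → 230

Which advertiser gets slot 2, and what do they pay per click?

Ranked by bid: $8.49 (Quill) > $5.27 (Alder) > $4.76 (Larkspur) > …
Slot 2 goes to the second-ranked bidder, Alder, who pays the next bid down: $4.76/click.

Alder; $4.76 per click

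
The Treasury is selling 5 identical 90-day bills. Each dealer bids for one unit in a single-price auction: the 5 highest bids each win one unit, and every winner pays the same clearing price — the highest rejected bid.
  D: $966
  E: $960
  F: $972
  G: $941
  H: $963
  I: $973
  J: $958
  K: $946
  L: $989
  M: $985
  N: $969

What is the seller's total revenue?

Total revenue: $4,830

Bids ranked high→low: 989 (L), 985 (M), 973 (I), 972 (F), 969 (N), 966 (D), 963 (H), …
Top 5: L, M, I, F, N.
First losing bid is D's $966, which sets the uniform price.
Total revenue = 5 × $966 = $4,830.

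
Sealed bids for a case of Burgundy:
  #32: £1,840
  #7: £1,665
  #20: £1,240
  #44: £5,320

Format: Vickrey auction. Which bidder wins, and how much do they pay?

Sorting bids: 5,320 (#44) > 1,840 (#32) > 1,665 (#7) > 1,240 (#20)
#44 wins with the highest bid; price is set by the runner-up at £1,840.

#44 pays £1,840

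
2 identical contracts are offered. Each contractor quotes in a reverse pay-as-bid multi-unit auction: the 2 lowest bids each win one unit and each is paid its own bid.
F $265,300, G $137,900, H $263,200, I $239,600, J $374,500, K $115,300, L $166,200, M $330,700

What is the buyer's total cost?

Total cost: $253,200

Ordering the bids: 115,300 (K), 137,900 (G), 166,200 (L), 239,600 (I), …
The 2 lowest are K, G.
Total cost = 115,300 + 137,900 = $253,200.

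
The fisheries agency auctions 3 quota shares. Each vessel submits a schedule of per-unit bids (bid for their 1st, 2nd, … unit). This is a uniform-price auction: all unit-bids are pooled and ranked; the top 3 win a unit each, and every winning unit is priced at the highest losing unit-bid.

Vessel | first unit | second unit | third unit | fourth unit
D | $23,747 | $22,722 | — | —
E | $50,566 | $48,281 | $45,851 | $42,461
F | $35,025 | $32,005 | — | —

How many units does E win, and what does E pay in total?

E: 3 units, pays $127,383

All unit-bids, highest first — top 3: 50,566 (E-1), 48,281 (E-2), 45,851 (E-3)
The (k+1)-th unit-bid is $42,461.
E wins 3 unit(s) at $42,461 each.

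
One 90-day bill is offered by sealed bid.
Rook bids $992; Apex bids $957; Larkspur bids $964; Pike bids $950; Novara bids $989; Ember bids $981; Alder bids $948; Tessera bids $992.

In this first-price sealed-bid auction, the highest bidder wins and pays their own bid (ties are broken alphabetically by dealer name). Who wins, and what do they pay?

First-price sealed-bid auction: the highest bidder wins and pays their own bid.
Bids ranked: 992 (Rook) > 992 (Tessera) > 989 (Novara) > 981 (Ember) > 964 (Larkspur) > 957 (Apex) > …
Rook and Tessera tie at $992; tie-break gives it to Rook.
First-price: Rook pays what they bid, $992.

Rook pays $992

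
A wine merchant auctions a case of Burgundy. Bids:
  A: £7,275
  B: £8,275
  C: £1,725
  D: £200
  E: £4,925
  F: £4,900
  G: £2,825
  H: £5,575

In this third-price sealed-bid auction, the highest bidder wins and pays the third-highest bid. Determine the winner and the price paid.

B pays £5,575

Bids in order: 8,275 (B) > 7,275 (A) > 5,575 (H) > 4,925 (E) > 4,900 (F) > 2,825 (G) > …
B is highest; pays the third-highest bid, £5,575.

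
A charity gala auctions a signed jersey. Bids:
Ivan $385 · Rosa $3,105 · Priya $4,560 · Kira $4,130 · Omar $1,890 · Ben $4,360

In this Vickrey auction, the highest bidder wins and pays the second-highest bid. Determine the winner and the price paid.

Rule: the highest bidder wins and pays the second-highest bid.
Bids in order: 4,560 (Priya) > 4,360 (Ben) > 4,130 (Kira) > 3,105 (Rosa) > 1,890 (Omar) > 385 (Ivan)
Priya is highest; pays the second-highest bid, $4,360.

Priya pays $4,360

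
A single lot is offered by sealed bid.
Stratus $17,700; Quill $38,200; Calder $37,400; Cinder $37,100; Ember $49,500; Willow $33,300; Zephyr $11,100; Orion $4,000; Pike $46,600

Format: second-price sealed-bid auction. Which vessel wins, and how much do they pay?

Second-price sealed-bid auction: the highest bidder wins and pays the second-highest bid.
Bids ranked: 49,500 (Ember) > 46,600 (Pike) > 38,200 (Quill) > 37,400 (Calder) > 37,100 (Cinder) > 33,300 (Willow) > …
Ember is highest; pays the second-highest bid, $46,600.

Ember pays $46,600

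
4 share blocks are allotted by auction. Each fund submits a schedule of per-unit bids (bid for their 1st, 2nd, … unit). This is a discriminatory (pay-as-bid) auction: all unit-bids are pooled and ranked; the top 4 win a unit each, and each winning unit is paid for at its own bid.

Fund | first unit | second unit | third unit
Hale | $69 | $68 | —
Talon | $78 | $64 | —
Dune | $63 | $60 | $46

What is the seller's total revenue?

All unit-bids, highest first — top 4: 78 (Talon-1), 69 (Hale-1), 68 (Hale-2), 64 (Talon-2)
Next rejected bid: $63 (not a price — pay-as-bid).
Each winning unit pays its own bid.
Revenue = 78 + 69 + 68 + 64 = $279.

Total revenue: $279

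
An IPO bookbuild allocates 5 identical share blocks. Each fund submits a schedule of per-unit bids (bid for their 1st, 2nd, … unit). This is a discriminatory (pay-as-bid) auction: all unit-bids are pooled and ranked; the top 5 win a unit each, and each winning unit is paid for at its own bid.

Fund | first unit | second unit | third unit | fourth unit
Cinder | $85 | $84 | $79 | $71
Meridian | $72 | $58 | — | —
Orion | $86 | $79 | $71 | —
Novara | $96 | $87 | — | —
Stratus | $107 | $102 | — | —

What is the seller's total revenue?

Merging the schedules and taking the best 5: 107 (Stratus-1), 102 (Stratus-2), 96 (Novara-1), 87 (Novara-2), 86 (Orion-1)
Next rejected bid: $85 (not a price — pay-as-bid).
Each winning unit pays its own bid.
Revenue = 107 + 102 + 96 + 87 + 86 = $478.

Total revenue: $478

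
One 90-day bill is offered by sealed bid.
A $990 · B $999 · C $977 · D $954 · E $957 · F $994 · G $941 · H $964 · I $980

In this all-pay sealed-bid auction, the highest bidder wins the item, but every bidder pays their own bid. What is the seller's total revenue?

Total revenue: $8,756

Sorting bids: 999 (B) > 994 (F) > 990 (A) > 980 (I) > 977 (C) > 964 (H) > …
Every bidder forfeits their bid regardless of winning.
Revenue = 990 + 999 + 977 + 954 + 957 + 994 + 941 + 964 + 980 = $8,756.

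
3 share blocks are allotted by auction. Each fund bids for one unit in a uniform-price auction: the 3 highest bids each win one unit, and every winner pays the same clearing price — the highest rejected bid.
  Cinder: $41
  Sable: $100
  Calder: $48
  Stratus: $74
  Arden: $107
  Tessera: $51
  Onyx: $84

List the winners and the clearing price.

Arden, Sable, Onyx; each pays $74

Ordering the bids: 107 (Arden), 100 (Sable), 84 (Onyx), 74 (Stratus), 51 (Tessera), …
The 3 highest are Arden, Sable, Onyx.
First losing bid is Stratus's $74, which sets the uniform price.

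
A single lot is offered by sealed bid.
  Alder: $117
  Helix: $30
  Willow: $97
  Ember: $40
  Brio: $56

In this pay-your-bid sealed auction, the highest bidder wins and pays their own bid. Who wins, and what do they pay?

Alder pays $117

Rule: the highest bidder wins and pays their own bid.
Bids in order: 117 (Alder) > 97 (Willow) > 56 (Brio) > 40 (Ember) > 30 (Helix)
Alder has the highest bid and pays exactly that: $117.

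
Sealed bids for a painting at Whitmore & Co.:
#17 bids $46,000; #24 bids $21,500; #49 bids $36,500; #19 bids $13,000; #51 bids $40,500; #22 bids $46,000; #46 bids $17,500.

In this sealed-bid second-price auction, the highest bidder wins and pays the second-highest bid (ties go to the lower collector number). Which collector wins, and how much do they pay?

#17 pays $46,000

Rule: the highest bidder wins and pays the second-highest bid.
Bids ranked: 46,000 (#17) > 46,000 (#22) > 40,500 (#51) > 36,500 (#49) > 21,500 (#24) > 17,500 (#46) > …
#17 and #22 tie at $46,000; tie-break gives it to #17.
#17 is highest; pays the second-highest bid, $46,000.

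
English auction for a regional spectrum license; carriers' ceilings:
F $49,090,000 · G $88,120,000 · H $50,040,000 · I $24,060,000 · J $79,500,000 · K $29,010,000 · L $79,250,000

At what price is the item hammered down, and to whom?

G wins at $79,500,000

Open ascending-bid auction: the price rises until one bidder remains; the winner pays the price at which the last rival dropped out.
Limits ranked: 88,120,000 (G) > 79,500,000 (J) > 79,250,000 (L) > 50,040,000 (H) > 49,090,000 (F) > 29,010,000 (K) > …
Once the price passes $79,500,000, only G is left; the hammer falls at J's limit of $79,500,000.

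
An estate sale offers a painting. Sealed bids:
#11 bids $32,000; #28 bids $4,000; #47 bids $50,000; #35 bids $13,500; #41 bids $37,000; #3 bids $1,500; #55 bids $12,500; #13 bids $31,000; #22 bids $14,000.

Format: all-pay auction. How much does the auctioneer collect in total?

Bids ranked: 50,000 (#47) > 37,000 (#41) > 32,000 (#11) > 31,000 (#13) > 14,000 (#22) > 13,500 (#35) > …
Every bidder forfeits their bid regardless of winning.
Revenue = 32,000 + 4,000 + 50,000 + 13,500 + 37,000 + 1,500 + 12,500 + 31,000 + 14,000 = $195,500.

Total revenue: $195,500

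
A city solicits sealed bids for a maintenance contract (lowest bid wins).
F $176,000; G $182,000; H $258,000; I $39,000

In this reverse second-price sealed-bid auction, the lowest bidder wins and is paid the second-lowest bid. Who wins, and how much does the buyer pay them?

Rule: the lowest bidder wins and is paid the second-lowest bid.
Bids in order: 39,000 (I) < 176,000 (F) < 182,000 (G) < 258,000 (H)
I wins with the lowest bid; price is set by the runner-up at $176,000.

I is paid $176,000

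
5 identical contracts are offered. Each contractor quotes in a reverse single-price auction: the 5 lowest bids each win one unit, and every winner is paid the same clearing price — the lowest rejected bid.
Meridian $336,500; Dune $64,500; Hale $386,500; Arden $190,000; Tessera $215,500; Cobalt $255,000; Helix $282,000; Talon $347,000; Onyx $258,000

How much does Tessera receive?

Tessera is paid $282,000

Ordering the bids: 64,500 (Dune), 190,000 (Arden), 215,500 (Tessera), 255,000 (Cobalt), 258,000 (Onyx), 282,000 (Helix), 336,500 (Meridian), …
The 5 lowest are Dune, Arden, Tessera, Cobalt, Onyx.
Lowest unsuccessful bid: $282,000 → clearing price.
Tessera wins → is paid $282,000.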